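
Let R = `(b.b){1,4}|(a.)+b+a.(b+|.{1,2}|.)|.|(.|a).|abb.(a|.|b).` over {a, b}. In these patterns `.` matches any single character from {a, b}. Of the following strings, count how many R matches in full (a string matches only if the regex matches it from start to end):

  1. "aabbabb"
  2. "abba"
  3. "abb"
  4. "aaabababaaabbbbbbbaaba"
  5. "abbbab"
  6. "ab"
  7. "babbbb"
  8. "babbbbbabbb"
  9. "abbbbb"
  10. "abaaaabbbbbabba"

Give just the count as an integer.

7

1 → match
2 → no match
3 → no match
4 → match
5 → match
6 → match
7 → match
8 → no match
9 → match
10 → match
Total matched: 7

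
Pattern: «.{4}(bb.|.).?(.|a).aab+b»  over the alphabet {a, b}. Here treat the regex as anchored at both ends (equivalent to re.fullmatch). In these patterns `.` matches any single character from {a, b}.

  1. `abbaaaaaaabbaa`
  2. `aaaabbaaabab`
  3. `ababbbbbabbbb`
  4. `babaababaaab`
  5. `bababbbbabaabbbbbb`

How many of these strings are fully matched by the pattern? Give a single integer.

1 → no match — must end with `bb`
2 → no match — must end with `bb`
3 → no match
4 → no match — must end with `bb`
5 → match
Total matched: 1

1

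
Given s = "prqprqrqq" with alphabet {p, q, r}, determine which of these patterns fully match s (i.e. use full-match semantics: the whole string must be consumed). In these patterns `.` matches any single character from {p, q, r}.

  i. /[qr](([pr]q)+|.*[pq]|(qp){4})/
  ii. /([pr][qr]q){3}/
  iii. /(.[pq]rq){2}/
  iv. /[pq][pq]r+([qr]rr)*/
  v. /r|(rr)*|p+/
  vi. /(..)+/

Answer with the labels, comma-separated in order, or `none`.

i → no match
ii → match
iii → no match — must end with "rq"
iv → no match
v → no match
vi → no match

ii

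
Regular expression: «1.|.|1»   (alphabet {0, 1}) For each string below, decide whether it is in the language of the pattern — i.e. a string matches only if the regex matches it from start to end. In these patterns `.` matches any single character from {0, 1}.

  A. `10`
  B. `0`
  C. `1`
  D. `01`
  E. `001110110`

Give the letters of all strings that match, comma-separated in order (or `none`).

A. `10` → match
B. `0` → match
C. `1` → match
D. `01` → no match
E. `001110110` → no match

A, B, C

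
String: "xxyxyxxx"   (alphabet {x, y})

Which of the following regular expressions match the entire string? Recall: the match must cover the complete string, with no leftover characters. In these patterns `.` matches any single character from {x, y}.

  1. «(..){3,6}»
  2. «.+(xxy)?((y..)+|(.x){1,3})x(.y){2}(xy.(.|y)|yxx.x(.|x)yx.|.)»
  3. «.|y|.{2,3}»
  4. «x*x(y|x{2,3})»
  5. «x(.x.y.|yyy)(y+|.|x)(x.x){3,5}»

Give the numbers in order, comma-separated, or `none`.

1 → match
2 → no match
3 → no match
4 → no match
5 → no match

1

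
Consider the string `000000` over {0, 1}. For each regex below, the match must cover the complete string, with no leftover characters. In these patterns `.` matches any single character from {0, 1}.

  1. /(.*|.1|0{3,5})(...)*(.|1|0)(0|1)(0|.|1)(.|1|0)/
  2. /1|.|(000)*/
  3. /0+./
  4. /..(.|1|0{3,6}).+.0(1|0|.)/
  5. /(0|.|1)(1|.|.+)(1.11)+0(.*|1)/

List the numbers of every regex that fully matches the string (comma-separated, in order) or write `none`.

1 → match
2 → match
3 → match
4 → no match
5 → no match

1, 2, 3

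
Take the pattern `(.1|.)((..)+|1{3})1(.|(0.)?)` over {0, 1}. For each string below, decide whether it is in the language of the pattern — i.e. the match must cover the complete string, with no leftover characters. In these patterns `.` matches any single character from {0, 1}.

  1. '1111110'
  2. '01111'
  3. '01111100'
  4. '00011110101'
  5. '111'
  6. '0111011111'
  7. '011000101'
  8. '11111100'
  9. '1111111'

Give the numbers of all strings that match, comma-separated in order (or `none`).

1 → match
2 → match
3 → match
4 → no match
5 → no match
6 → match
7 → match
8 → match
9 → match

1, 2, 3, 6, 7, 8, 9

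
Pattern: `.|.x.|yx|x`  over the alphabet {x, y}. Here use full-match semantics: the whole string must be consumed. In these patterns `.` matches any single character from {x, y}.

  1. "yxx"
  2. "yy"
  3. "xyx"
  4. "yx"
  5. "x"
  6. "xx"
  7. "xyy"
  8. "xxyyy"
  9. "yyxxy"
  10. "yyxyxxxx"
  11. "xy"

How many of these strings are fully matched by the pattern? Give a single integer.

3

1 → match
2 → no match
3 → no match
4 → match
5 → match
6 → no match
7 → no match
8 → no match
9 → no match
10 → no match
11 → no match
Total matched: 3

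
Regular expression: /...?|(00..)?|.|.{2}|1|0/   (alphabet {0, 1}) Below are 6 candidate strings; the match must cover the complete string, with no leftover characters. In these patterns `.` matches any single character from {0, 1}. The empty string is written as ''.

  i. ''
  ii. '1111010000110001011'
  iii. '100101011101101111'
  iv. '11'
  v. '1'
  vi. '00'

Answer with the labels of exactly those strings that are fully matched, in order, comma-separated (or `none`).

i, iv, v, vi

i → match
ii → no match
iii → no match
iv → match
v → match
vi → match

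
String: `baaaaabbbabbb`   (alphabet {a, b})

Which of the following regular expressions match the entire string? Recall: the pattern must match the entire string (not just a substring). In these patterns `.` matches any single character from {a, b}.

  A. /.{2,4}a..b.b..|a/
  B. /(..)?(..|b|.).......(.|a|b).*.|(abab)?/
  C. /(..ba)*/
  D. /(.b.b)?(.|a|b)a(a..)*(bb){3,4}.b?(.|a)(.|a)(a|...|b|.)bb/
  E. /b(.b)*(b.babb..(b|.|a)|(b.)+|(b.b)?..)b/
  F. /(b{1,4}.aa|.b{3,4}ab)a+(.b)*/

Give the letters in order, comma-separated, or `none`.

B, F

A → no match
B → match
C → no match
D → no match
E → no match
F → match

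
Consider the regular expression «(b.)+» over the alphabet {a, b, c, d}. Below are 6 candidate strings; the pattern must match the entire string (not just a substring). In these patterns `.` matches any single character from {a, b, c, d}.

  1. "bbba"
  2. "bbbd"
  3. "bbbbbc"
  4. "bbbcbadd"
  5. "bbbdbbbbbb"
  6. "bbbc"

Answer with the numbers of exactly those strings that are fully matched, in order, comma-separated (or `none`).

1. "bbba" → match
2. "bbbd" → match
3. "bbbbbc" → match
4. "bbbcbadd" → no match
5. "bbbdbbbbbb" → match
6. "bbbc" → match

1, 2, 3, 5, 6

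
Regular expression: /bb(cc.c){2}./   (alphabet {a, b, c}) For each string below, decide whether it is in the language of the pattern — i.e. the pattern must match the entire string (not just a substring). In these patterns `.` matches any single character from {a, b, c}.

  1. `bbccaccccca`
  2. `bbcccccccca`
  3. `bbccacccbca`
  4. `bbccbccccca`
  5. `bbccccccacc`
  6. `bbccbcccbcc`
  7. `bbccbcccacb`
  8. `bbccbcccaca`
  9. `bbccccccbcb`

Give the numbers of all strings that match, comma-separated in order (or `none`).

1, 2, 3, 4, 5, 6, 7, 8, 9

1 → match
2 → match
3 → match
4 → match
5 → match
6 → match
7 → match
8 → match
9 → match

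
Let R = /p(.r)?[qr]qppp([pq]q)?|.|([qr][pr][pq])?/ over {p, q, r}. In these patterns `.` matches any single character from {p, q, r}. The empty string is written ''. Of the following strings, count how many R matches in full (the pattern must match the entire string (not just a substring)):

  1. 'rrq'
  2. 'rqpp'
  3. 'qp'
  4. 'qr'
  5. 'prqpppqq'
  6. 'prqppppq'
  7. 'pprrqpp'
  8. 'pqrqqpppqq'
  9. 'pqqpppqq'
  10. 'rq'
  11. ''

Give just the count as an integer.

1. 'rrq' → match
2. 'rqpp' → no match
3. 'qp' → no match
4. 'qr' → no match
5. 'prqpppqq' → match
6. 'prqppppq' → match
7. 'pprrqpp' → no match
8. 'pqrqqpppqq' → match
9. 'pqqpppqq' → match
10. 'rq' → no match
11. '' → match
Total matched: 6

6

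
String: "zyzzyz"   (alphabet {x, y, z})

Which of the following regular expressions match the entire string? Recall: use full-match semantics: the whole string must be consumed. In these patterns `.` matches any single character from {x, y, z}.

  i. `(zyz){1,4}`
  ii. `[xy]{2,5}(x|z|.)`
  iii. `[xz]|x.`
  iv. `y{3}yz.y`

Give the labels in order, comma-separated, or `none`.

i → match
ii → no match
iii → no match
iv → no match — must start with "y"

i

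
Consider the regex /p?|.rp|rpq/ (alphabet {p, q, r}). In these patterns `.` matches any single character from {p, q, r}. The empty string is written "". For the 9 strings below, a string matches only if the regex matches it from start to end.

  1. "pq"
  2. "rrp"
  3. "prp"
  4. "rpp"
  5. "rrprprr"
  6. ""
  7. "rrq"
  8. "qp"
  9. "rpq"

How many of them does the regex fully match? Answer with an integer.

4

1 → no match
2 → match
3 → match
4 → no match
5 → no match
6 → match
7 → no match
8 → no match
9 → match
Total matched: 4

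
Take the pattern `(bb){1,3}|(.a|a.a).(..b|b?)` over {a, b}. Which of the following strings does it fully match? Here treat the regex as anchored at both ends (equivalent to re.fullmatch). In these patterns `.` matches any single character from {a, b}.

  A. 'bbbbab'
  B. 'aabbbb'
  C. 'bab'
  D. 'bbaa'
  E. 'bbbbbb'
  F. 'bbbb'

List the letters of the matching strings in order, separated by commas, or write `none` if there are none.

A → no match
B → match
C → match
D → no match
E → match
F → match

B, C, E, F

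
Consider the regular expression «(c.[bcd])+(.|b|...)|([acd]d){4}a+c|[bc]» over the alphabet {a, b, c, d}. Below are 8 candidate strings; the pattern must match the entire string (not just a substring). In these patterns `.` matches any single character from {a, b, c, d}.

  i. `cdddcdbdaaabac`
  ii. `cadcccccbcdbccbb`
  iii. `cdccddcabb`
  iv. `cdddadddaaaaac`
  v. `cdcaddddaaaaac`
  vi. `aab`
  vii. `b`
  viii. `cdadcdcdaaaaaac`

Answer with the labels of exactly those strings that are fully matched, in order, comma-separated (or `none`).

ii, iii, iv, vii, viii

i → no match
ii → match
iii. `cdccddcabb` → match
iv → match
v → no match
vi. `aab` → no match
vii. `b` → match
viii → match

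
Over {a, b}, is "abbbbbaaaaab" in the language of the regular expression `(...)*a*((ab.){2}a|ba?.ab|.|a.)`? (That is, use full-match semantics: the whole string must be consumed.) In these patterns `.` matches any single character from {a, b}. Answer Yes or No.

Yes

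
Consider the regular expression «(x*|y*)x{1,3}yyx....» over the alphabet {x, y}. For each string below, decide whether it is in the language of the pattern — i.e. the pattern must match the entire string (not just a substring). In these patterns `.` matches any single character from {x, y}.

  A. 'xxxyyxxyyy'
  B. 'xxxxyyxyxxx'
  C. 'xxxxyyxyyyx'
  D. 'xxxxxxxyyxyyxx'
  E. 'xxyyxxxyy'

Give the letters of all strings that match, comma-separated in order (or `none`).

A. 'xxxyyxxyyy' → match
B. 'xxxxyyxyxxx' → match
C. 'xxxxyyxyyyx' → match
D → match
E. 'xxyyxxxyy' → match

A, B, C, D, E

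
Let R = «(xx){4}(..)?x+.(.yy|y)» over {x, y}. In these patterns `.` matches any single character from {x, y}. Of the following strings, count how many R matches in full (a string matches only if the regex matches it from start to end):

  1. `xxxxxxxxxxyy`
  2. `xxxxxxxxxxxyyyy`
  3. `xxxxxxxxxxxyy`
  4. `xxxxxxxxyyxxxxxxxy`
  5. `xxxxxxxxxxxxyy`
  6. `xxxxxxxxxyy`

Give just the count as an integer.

1 → match
2 → match
3 → match
4 → match
5 → match
6 → match
Total matched: 6

6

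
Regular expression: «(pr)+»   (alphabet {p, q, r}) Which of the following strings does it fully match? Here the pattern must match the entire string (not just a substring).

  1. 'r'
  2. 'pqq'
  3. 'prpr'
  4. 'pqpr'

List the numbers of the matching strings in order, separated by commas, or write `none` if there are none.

3

1 → no match — must start with 'pr'
2 → no match — must start with 'pr'
3 → match
4 → no match — must start with 'pr'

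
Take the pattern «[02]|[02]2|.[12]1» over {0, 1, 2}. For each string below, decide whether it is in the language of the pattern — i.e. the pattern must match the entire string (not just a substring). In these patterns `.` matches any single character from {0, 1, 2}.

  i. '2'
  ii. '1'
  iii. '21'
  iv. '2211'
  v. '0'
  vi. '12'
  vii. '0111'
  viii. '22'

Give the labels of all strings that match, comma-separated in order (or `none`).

i, v, viii

i → match
ii → no match
iii → no match
iv → no match
v → match
vi → no match
vii → no match
viii → match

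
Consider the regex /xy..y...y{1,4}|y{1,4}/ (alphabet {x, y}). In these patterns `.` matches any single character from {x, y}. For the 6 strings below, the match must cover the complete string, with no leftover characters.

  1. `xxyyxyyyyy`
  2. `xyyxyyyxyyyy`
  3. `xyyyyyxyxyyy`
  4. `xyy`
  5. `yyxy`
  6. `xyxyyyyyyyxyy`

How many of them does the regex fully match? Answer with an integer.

1 → no match
2 → match
3 → no match
4 → no match
5 → no match
6 → no match
Total matched: 1

1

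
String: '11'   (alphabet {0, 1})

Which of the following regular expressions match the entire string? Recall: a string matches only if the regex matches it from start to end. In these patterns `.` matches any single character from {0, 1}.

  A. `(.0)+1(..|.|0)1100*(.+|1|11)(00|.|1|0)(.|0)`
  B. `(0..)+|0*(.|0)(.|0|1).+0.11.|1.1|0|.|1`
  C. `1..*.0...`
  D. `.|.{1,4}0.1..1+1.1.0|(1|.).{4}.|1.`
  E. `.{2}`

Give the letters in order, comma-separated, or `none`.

A → no match
B → no match
C → no match
D → match
E → match

D, E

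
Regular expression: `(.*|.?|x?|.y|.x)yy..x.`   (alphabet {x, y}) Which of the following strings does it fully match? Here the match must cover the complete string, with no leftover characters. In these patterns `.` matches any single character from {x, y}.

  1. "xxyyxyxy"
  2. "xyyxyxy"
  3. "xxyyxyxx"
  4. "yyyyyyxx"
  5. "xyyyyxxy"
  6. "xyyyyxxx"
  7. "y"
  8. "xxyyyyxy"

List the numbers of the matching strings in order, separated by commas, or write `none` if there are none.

1. "xxyyxyxy" → match
2. "xyyxyxy" → match
3. "xxyyxyxx" → match
4. "yyyyyyxx" → match
5. "xyyyyxxy" → match
6. "xyyyyxxx" → match
7. "y" → no match
8. "xxyyyyxy" → match

1, 2, 3, 4, 5, 6, 8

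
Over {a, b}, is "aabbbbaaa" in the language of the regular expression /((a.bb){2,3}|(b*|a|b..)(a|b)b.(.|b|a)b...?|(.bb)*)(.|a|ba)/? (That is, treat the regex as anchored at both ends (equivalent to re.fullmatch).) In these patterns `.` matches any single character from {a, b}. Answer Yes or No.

Yes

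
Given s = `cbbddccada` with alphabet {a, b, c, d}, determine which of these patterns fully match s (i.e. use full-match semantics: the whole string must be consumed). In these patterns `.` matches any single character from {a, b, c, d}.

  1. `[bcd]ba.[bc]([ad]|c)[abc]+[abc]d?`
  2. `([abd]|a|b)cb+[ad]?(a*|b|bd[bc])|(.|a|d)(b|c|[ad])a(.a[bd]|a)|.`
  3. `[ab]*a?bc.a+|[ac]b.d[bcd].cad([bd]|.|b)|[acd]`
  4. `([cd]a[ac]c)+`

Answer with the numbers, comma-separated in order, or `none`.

3

1 → no match
2 → no match
3 → match
4 → no match — must end with `c`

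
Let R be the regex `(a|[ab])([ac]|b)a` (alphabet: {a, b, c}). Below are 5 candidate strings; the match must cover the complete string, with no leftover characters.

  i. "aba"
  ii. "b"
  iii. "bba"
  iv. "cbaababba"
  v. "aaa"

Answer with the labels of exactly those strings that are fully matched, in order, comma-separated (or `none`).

i → match
ii → no match — must end with "a"
iii → match
iv → no match
v → match

i, iii, v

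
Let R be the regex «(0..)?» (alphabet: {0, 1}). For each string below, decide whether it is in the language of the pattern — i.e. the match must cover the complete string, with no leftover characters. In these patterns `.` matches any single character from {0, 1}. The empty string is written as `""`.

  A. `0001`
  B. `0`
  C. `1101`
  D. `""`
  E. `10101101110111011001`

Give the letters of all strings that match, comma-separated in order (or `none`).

A → no match
B → no match
C → no match
D → match
E → no match

D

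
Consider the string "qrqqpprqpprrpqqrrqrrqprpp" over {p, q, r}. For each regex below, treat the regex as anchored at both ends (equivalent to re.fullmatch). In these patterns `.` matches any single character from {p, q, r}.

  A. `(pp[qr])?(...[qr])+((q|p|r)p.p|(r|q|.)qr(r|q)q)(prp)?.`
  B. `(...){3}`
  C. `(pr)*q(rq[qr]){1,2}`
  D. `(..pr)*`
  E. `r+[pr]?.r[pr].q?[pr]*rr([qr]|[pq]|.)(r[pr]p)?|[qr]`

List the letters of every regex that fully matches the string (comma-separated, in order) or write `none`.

A

A → match
B → no match
C → no match
D → no match
E → no match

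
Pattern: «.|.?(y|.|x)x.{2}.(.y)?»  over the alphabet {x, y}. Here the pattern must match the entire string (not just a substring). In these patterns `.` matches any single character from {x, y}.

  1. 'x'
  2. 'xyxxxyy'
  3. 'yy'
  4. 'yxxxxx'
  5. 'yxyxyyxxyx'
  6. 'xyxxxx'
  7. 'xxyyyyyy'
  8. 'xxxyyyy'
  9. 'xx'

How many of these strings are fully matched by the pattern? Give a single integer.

1 → match
2 → no match
3 → no match
4 → match
5 → no match
6 → match
7 → no match
8 → match
9 → no match
Total matched: 4

4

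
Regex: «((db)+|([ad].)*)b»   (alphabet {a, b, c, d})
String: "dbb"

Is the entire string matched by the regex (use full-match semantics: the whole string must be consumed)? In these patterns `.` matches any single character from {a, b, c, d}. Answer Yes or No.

Yes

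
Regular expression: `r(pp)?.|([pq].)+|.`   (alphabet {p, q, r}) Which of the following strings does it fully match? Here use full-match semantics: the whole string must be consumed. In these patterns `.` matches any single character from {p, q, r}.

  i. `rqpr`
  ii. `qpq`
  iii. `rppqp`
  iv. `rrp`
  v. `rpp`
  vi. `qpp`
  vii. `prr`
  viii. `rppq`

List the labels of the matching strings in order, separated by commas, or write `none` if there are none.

i. `rqpr` → no match
ii. `qpq` → no match
iii. `rppqp` → no match
iv. `rrp` → no match
v. `rpp` → no match
vi. `qpp` → no match
vii. `prr` → no match
viii. `rppq` → match

viii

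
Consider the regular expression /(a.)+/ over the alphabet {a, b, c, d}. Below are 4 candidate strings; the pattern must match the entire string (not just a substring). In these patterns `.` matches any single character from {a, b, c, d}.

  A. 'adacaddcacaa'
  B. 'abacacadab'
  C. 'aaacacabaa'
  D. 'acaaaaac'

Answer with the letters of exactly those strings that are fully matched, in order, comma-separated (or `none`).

A → no match
B → match
C → match
D → match

B, C, D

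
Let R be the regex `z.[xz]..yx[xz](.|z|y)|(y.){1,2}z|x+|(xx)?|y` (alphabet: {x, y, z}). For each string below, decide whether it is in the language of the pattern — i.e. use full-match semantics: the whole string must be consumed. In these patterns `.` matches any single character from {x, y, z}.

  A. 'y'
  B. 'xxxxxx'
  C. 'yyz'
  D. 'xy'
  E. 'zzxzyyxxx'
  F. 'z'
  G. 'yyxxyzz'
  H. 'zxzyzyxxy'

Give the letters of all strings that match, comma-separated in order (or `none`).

A → match
B → match
C → match
D → no match
E → match
F → no match
G → no match
H → match

A, B, C, E, H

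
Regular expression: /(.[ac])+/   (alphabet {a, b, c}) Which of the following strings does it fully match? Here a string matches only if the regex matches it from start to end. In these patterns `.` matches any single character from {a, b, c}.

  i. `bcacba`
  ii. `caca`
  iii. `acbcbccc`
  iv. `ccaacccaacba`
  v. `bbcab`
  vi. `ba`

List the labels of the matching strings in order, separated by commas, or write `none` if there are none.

i → match
ii → match
iii → match
iv → match
v → no match
vi → match

i, ii, iii, iv, vi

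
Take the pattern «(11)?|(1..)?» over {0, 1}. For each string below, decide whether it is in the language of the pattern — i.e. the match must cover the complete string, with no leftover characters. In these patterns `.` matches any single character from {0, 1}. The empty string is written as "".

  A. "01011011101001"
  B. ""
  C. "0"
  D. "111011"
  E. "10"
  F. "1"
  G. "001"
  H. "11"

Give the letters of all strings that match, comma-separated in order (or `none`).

B, H

A → no match
B → match
C → no match
D → no match
E → no match
F → no match
G → no match
H → match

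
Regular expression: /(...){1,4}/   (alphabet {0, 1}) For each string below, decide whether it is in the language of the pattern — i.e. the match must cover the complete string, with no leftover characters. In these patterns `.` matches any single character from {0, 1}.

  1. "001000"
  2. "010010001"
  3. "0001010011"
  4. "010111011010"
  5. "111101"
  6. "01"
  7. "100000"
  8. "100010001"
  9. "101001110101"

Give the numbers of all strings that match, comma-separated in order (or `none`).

1, 2, 4, 5, 7, 8, 9

1 → match
2 → match
3 → no match
4 → match
5 → match
6 → no match
7 → match
8 → match
9 → match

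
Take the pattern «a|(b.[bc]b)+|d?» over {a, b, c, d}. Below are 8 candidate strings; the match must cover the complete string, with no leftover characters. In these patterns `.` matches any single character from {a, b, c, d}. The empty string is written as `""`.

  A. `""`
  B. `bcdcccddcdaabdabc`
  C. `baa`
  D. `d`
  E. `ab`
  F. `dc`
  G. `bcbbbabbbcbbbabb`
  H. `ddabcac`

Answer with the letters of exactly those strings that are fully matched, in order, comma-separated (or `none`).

A. `""` → match
B → no match
C. `baa` → no match
D. `d` → match
E. `ab` → no match
F. `dc` → no match
G → match
H. `ddabcac` → no match

A, D, G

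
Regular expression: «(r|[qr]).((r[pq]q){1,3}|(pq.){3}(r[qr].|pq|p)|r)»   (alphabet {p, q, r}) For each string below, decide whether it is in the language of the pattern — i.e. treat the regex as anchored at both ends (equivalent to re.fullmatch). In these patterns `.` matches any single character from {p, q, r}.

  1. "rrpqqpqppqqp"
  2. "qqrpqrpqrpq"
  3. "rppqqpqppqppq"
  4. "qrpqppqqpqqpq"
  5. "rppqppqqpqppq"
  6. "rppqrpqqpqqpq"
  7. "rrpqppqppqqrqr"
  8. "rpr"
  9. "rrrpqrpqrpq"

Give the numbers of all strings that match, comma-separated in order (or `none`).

1. "rrpqqpqppqqp" → match
2. "qqrpqrpqrpq" → match
3 → match
4 → match
5 → match
6 → match
7 → match
8. "rpr" → match
9. "rrrpqrpqrpq" → match

1, 2, 3, 4, 5, 6, 7, 8, 9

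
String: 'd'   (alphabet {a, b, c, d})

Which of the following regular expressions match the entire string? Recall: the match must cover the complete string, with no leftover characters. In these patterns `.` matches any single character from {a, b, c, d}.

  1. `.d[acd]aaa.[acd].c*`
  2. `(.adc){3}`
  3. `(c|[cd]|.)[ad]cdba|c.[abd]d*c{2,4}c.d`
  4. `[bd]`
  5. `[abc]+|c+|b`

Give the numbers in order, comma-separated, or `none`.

4

1 → no match
2 → no match — must end with 'adc'
3 → no match
4 → match
5 → no match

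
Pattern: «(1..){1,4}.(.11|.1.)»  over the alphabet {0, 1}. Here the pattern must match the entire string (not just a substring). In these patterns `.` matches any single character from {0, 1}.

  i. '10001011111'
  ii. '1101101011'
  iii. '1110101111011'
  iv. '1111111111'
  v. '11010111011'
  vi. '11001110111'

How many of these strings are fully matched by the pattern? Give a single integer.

i → no match
ii → match
iii → no match
iv → match
v → no match
vi → no match
Total matched: 2

2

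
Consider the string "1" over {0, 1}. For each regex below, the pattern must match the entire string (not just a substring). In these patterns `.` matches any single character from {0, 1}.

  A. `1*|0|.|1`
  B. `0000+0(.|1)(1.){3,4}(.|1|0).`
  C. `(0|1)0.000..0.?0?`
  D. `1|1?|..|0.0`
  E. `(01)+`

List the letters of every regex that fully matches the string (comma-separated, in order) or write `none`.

A → match
B → no match — must start with "0000"
C → no match
D → match
E → no match — must start with "01"

A, D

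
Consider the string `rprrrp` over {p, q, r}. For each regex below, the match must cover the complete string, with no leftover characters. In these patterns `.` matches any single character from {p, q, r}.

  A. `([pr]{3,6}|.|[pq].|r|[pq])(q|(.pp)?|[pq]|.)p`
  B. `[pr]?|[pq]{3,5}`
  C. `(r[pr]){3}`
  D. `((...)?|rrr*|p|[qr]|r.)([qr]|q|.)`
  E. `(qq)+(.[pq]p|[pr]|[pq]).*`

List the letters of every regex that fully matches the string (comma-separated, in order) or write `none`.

A, C

A → match
B → no match
C → match
D → no match
E → no match — must start with `qq`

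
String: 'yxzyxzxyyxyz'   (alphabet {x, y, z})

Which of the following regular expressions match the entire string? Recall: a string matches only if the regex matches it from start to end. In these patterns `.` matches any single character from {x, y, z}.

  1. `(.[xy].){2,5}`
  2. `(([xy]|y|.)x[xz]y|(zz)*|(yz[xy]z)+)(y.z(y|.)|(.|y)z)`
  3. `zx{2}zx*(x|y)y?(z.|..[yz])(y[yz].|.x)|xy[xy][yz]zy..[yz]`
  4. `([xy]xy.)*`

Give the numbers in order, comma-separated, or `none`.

1

1 → match
2 → no match
3 → no match
4 → no match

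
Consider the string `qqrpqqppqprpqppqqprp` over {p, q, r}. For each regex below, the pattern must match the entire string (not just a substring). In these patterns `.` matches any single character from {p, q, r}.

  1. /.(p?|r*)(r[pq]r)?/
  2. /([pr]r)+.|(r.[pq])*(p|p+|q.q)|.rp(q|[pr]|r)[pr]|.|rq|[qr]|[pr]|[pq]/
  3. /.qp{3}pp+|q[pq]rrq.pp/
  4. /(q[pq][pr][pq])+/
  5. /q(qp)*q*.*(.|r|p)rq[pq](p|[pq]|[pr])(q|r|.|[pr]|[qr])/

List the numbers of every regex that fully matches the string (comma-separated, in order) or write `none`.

4

1 → no match
2 → no match
3 → no match
4 → match
5 → no match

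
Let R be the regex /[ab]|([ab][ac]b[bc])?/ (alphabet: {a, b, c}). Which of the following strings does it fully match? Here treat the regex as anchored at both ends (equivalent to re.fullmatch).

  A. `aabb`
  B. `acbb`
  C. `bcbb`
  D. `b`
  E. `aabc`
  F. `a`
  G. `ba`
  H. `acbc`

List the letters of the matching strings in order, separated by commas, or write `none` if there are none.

A, B, C, D, E, F, H

A → match
B → match
C → match
D → match
E → match
F → match
G → no match
H → match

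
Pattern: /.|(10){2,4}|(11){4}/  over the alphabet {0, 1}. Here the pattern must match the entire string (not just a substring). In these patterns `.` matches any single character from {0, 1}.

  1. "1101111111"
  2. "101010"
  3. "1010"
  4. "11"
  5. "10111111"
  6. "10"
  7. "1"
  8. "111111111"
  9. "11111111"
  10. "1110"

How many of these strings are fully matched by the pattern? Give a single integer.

4

1 → no match
2 → match
3 → match
4 → no match
5 → no match
6 → no match
7 → match
8 → no match
9 → match
10 → no match
Total matched: 4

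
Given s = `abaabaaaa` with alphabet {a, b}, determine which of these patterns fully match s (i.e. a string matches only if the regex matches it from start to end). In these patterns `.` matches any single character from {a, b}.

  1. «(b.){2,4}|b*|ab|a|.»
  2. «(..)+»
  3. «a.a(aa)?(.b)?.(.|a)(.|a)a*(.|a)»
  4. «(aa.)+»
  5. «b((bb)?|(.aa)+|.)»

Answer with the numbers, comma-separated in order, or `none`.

3

1 → no match
2 → no match
3 → match
4 → no match — must start with `aa`
5 → no match — must start with `b`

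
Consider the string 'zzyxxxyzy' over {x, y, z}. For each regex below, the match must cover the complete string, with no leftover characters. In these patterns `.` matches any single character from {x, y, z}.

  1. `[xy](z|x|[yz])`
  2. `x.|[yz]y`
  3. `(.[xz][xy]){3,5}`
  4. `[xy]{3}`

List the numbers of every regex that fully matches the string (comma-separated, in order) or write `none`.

3

1 → no match
2 → no match
3 → match
4 → no match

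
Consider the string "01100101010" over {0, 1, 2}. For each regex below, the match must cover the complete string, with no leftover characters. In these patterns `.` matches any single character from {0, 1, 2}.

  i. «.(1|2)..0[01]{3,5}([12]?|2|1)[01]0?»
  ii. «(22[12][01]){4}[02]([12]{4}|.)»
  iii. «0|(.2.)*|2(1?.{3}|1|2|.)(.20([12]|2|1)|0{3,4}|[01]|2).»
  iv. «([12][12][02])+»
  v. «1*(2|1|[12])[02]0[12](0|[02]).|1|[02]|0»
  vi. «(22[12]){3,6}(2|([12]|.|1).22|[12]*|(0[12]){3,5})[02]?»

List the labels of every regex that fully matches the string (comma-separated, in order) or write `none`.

i → match
ii → no match — must start with "22"
iii → no match
iv → no match
v → no match
vi → no match — must start with "22"

i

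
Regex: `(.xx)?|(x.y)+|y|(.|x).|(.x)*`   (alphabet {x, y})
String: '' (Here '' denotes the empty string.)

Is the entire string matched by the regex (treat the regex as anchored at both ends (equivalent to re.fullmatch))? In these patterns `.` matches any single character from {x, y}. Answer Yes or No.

Yes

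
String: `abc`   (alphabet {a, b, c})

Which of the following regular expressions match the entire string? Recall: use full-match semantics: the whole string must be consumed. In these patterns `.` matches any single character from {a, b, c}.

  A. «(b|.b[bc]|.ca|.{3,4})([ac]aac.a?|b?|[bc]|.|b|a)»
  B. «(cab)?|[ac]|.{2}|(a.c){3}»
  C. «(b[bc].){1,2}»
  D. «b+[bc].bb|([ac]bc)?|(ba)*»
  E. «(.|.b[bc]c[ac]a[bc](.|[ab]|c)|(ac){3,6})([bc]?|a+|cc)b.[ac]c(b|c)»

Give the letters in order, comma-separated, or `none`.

A, D

A → match
B → no match
C → no match — must start with `b`
D → match
E → no match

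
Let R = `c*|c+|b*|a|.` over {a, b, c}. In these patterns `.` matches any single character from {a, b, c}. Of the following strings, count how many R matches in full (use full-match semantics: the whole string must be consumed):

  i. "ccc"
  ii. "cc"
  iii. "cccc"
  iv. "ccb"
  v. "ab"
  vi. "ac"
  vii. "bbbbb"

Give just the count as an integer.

4

i → match
ii → match
iii → match
iv → no match
v → no match
vi → no match
vii → match
Total matched: 4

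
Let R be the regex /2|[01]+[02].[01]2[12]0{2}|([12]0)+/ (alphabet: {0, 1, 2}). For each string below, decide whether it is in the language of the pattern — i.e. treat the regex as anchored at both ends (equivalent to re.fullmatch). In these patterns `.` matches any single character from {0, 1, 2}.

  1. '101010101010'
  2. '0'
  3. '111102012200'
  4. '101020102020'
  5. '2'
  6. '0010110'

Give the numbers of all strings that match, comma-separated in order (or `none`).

1 → match
2 → no match
3 → match
4 → match
5 → match
6 → no match

1, 3, 4, 5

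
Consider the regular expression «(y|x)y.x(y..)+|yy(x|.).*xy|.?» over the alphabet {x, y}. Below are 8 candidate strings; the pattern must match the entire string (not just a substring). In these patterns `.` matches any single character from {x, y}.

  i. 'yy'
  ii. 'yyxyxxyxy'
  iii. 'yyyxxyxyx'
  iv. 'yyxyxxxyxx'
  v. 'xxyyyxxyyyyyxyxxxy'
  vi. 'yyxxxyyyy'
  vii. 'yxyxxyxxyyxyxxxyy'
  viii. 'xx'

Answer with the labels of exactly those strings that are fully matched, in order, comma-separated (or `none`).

ii

i → no match
ii → match
iii → no match
iv → no match
v → no match
vi → no match
vii → no match
viii → no match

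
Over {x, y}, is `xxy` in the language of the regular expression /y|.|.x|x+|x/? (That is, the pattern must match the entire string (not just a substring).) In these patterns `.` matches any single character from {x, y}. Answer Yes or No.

No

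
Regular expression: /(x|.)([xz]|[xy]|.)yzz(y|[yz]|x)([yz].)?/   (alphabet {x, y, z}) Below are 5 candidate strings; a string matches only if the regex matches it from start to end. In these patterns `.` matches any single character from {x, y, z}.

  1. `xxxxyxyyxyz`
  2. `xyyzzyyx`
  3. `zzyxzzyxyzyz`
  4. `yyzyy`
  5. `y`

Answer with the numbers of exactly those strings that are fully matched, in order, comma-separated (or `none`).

1. `xxxxyxyyxyz` → no match
2. `xyyzzyyx` → match
3. `zzyxzzyxyzyz` → no match
4. `yyzyy` → no match
5. `y` → no match

2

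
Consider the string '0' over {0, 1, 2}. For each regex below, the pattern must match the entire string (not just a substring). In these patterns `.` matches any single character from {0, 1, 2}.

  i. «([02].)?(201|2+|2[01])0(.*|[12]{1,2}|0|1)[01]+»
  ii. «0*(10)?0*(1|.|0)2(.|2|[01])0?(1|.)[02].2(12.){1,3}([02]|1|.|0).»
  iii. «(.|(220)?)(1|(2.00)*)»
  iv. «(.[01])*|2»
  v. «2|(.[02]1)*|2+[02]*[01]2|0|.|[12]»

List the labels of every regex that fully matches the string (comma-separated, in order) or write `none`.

iii, v

i → no match
ii → no match
iii → match
iv → no match
v → match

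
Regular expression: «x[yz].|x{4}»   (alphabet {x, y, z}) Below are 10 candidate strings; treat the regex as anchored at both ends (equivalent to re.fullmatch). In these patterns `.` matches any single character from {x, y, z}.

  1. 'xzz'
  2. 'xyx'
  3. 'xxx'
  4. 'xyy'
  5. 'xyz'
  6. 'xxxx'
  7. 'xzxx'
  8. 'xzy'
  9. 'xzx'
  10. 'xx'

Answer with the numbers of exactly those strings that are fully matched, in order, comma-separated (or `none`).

1, 2, 4, 5, 6, 8, 9

1 → match
2 → match
3 → no match
4 → match
5 → match
6 → match
7 → no match
8 → match
9 → match
10 → no match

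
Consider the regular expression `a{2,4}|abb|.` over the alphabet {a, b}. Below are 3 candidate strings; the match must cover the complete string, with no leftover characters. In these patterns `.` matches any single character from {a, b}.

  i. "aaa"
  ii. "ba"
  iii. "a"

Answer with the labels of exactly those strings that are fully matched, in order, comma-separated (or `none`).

i, iii

i → match
ii → no match
iii → match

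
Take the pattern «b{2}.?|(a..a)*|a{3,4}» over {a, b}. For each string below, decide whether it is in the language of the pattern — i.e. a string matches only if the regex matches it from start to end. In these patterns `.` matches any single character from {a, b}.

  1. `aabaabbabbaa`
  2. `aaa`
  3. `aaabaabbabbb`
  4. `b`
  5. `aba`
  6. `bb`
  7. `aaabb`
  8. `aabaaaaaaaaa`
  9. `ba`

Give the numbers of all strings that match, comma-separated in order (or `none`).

2, 6, 8

1. `aabaabbabbaa` → no match
2. `aaa` → match
3. `aaabaabbabbb` → no match
4. `b` → no match
5. `aba` → no match
6. `bb` → match
7. `aaabb` → no match
8. `aabaaaaaaaaa` → match
9. `ba` → no match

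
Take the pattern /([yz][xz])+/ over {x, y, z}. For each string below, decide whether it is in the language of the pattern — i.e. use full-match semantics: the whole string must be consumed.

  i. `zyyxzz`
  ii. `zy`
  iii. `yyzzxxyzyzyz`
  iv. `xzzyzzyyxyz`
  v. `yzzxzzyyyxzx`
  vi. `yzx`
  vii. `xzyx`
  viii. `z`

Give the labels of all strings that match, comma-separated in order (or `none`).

none

i → no match
ii → no match
iii → no match
iv → no match
v → no match
vi → no match
vii → no match
viii → no match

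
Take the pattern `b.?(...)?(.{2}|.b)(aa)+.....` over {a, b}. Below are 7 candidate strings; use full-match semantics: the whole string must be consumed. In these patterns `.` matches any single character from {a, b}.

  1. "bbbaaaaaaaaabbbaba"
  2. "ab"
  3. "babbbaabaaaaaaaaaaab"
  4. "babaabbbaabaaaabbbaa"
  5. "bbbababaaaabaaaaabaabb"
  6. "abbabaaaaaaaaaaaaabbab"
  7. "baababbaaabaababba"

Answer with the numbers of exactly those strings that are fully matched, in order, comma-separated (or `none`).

1 → no match
2 → no match — must start with "b"
3 → no match
4 → no match
5 → no match
6 → no match — must start with "b"
7 → no match

none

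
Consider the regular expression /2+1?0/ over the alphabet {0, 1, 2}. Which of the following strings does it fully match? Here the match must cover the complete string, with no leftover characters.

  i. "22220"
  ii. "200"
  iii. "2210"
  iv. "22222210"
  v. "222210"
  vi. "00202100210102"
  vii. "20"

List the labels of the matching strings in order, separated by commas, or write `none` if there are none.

i → match
ii → no match
iii → match
iv → match
v → match
vi → no match — must start with "2"
vii → match

i, iii, iv, v, vii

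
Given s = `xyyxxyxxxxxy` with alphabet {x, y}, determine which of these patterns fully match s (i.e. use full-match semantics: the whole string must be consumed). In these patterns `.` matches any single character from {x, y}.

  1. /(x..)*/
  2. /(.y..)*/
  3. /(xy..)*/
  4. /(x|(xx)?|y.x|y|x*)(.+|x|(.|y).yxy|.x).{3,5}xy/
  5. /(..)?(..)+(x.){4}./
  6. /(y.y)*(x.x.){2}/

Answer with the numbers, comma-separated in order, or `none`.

1, 4

1 → match
2 → no match
3 → no match
4 → match
5 → no match
6 → no match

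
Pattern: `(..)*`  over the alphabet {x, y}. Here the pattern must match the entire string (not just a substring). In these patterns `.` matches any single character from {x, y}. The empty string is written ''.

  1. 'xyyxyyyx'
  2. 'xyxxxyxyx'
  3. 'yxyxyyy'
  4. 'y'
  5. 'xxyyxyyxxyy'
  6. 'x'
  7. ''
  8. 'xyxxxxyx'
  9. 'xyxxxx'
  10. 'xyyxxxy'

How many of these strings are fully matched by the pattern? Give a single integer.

1. 'xyyxyyyx' → match
2. 'xyxxxyxyx' → no match
3. 'yxyxyyy' → no match
4. 'y' → no match
5. 'xxyyxyyxxyy' → no match
6. 'x' → no match
7. '' → match
8. 'xyxxxxyx' → match
9. 'xyxxxx' → match
10. 'xyyxxxy' → no match
Total matched: 4

4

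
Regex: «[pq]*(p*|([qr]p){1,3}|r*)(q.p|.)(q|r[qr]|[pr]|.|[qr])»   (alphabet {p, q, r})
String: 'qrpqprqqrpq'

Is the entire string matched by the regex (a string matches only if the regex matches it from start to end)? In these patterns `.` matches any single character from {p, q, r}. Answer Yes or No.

No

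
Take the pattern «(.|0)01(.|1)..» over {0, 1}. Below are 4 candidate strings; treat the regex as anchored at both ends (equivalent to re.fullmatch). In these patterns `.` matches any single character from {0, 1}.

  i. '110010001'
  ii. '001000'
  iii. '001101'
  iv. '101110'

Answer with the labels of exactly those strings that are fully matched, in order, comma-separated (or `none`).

ii, iii, iv

i → no match
ii → match
iii → match
iv → match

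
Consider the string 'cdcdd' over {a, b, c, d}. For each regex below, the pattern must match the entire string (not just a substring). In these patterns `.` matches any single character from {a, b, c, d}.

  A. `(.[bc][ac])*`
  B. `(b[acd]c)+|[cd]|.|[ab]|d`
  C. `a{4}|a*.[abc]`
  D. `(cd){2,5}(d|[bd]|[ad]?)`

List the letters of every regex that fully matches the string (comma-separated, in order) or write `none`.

D

A → no match
B → no match
C → no match
D → match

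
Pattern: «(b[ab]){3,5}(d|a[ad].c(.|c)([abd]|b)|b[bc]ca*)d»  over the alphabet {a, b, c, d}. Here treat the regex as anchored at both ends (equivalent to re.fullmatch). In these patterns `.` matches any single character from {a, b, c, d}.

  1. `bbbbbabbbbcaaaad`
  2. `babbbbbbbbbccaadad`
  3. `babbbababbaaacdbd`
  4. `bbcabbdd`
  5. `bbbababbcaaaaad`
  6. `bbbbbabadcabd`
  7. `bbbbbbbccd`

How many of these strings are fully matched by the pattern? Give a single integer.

4

1 → match
2 → no match
3 → match
4 → no match
5 → match
6 → no match
7 → match
Total matched: 4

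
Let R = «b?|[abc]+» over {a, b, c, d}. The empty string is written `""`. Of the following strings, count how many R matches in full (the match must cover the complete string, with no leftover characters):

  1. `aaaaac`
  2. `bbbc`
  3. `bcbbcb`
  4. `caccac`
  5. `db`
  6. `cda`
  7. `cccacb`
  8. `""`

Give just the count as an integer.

1. `aaaaac` → match
2. `bbbc` → match
3. `bcbbcb` → match
4. `caccac` → match
5. `db` → no match
6. `cda` → no match
7. `cccacb` → match
8. `""` → match
Total matched: 6

6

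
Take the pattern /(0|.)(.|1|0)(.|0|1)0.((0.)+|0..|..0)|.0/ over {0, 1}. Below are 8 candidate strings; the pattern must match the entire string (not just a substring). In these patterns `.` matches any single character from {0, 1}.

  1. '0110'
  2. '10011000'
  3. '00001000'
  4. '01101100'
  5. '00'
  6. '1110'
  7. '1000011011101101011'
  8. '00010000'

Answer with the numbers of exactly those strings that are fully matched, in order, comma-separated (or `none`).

3, 4, 5

1. '0110' → no match
2. '10011000' → no match
3. '00001000' → match
4. '01101100' → match
5. '00' → match
6. '1110' → no match
7 → no match
8. '00010000' → no match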